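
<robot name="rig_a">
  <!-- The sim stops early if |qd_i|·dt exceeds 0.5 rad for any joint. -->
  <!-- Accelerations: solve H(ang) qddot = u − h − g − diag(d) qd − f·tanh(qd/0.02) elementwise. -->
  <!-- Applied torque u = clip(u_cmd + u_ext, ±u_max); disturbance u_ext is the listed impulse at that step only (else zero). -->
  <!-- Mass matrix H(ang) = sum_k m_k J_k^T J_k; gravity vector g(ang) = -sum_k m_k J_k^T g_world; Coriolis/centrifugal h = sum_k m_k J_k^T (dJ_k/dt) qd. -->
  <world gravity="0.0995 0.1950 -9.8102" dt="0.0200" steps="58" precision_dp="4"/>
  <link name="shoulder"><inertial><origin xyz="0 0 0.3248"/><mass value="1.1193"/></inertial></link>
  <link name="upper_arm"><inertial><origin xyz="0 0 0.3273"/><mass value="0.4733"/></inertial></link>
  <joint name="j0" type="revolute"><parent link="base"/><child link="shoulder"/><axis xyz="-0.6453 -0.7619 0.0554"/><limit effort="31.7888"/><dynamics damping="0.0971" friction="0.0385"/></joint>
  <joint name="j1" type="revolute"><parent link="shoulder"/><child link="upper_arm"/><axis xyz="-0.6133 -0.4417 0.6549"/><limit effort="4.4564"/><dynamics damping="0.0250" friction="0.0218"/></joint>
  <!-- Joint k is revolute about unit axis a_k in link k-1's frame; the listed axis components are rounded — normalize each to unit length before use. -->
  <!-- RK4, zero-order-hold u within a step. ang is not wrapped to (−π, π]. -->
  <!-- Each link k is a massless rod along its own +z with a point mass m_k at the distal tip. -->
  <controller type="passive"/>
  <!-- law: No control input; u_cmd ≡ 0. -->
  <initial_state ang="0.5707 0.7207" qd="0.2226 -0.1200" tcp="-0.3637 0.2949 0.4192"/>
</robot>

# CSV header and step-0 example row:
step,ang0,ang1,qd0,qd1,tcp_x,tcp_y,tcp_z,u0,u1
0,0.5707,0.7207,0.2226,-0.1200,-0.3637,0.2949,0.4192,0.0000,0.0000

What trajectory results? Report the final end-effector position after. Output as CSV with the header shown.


step,ang0,ang1,qd0,qd1,tcp_x,tcp_y,tcp_z,u0,u1
1,0.5775,0.7197,0.4594,0.0110,-0.3659,0.2966,0.4163,0.0000,0.0000
2,0.5892,0.7207,0.7122,0.0779,-0.3699,0.2995,0.4105,0.0000,0.0000
3,0.6060,0.7227,0.9731,0.1233,-0.3756,0.3036,0.4020,0.0000,0.0000
4,0.6282,0.7254,1.2447,0.1422,-0.3830,0.3088,0.3907,0.0000,0.0000
5,0.6559,0.7282,1.5304,0.1261,-0.3918,0.3151,0.3763,0.0000,0.0000
6,0.6895,0.7302,1.8333,0.0659,-0.4021,0.3224,0.3588,0.0000,0.0000
7,0.7294,0.7305,2.1528,-0.0308,-0.4134,0.3304,0.3379,0.0000,0.0000
8,0.7757,0.7289,2.4857,-0.1460,-0.4256,0.3391,0.3135,0.0000,0.0000
9,0.8290,0.7242,2.8454,-0.3377,-0.4384,0.3482,0.2852,0.0000,0.0000
10,0.8897,0.7148,3.2343,-0.6175,-0.4514,0.3575,0.2530,0.0000,0.0000
11,0.9586,0.6988,3.6545,-0.9965,-0.4641,0.3667,0.2167,0.0000,0.0000
12,1.0361,0.6742,4.1072,-1.4853,-0.4761,0.3754,0.1762,0.0000,0.0000
13,1.1231,0.6386,4.5930,-2.0915,-0.4869,0.3833,0.1316,0.0000,0.0000
14,1.2200,0.5897,5.1101,-2.8157,-0.4960,0.3897,0.0829,0.0000,0.0000
15,1.3276,0.5253,5.6531,-3.6424,-0.5028,0.3939,0.0303,0.0000,0.0000
16,1.4463,0.4436,6.2083,-4.5262,-0.5068,0.3949,-0.0259,0.0000,0.0000
17,1.5759,0.3445,6.7500,-5.3738,-0.5076,0.3914,-0.0851,0.0000,0.0000
18,1.7159,0.2299,7.2389,-6.0394,-0.5045,0.3820,-0.1470,0.0000,0.0000
19,1.8648,0.1052,7.6332,-6.3606,-0.4968,0.3652,-0.2108,0.0000,0.0000
20,2.0204,-0.0215,7.9087,-6.2318,-0.4832,0.3401,-0.2758,0.0000,0.0000
21,2.1804,-0.1410,8.0684,-5.6497,-0.4624,0.3065,-0.3410,0.0000,0.0000
22,2.3425,-0.2449,8.1299,-4.6838,-0.4329,0.2651,-0.4049,0.0000,0.0000
23,2.5050,-0.3264,8.1068,-3.4225,-0.3936,0.2168,-0.4657,0.0000,0.0000
24,2.6662,-0.3804,8.0014,-1.9458,-0.3438,0.1631,-0.5213,0.0000,0.0000
25,2.8245,-0.4033,7.8072,-0.3252,-0.2835,0.1051,-0.5693,0.0000,0.0000
26,2.9780,-0.3933,7.5275,1.3223,-0.2131,0.0443,-0.6071,0.0000,0.0000
27,3.1250,-0.3504,7.1572,2.9586,-0.1342,-0.0183,-0.6321,0.0000,0.0000
28,3.2638,-0.2755,6.7130,4.5024,-0.0490,-0.0811,-0.6416,0.0000,0.0000
29,3.3932,-0.1717,6.2349,5.8379,0.0391,-0.1428,-0.6337,0.0000,0.0000
30,3.5133,-0.0444,5.7852,6.8138,0.1259,-0.2018,-0.6071,0.0000,0.0000
31,3.6253,0.0974,5.4339,7.2670,0.2065,-0.2565,-0.5623,0.0000,0.0000
32,3.7316,0.2422,5.2221,7.1180,0.2767,-0.3051,-0.5020,0.0000,0.0000
33,3.8350,0.3787,5.1269,6.4687,0.3338,-0.3462,-0.4305,0.0000,0.0000
34,3.9370,0.4992,5.0778,5.5553,0.3775,-0.3788,-0.3527,0.0000,0.0000
35,4.0380,0.6007,5.0069,4.6036,0.4087,-0.4029,-0.2731,0.0000,0.0000
36,4.1369,0.6840,4.8756,3.7538,0.4293,-0.4190,-0.1949,0.0000,0.0000
37,4.2325,0.7519,4.6718,3.0693,0.4412,-0.4282,-0.1204,0.0000,0.0000
38,4.3233,0.8080,4.3990,2.5681,0.4459,-0.4316,-0.0510,0.0000,0.0000
39,4.4081,0.8559,4.0672,2.2452,0.4449,-0.4305,0.0124,0.0000,0.0000
40,4.4857,0.8989,3.6887,2.0841,0.4395,-0.4259,0.0695,0.0000,0.0000
41,4.5554,0.9402,3.2755,2.0631,0.4305,-0.4191,0.1201,0.0000,0.0000
42,4.6165,0.9822,2.8385,2.1579,0.4189,-0.4107,0.1644,0.0000,0.0000
43,4.6688,1.0271,2.3873,2.3438,0.4052,-0.4018,0.2025,0.0000,0.0000
44,4.7120,1.0764,1.9299,2.5969,0.3899,-0.3928,0.2346,0.0000,0.0000
45,4.7460,1.1313,1.4729,2.8950,0.3735,-0.3845,0.2611,0.0000,0.0000
46,4.7709,1.1924,1.0211,3.2182,0.3562,-0.3772,0.2820,0.0000,0.0000
47,4.7869,1.2600,0.5778,3.5496,0.3383,-0.3713,0.2976,0.0000,0.0000
48,4.7941,1.3343,0.1448,3.8751,0.3200,-0.3673,0.3082,0.0000,0.0000
49,4.7928,1.4149,-0.2715,4.1741,0.3015,-0.3651,0.3137,0.0000,0.0000
50,4.7833,1.5011,-0.6779,4.4469,0.2830,-0.3651,0.3144,0.0000,0.0000
51,4.7658,1.5925,-1.0783,4.6877,0.2646,-0.3672,0.3103,0.0000,0.0000
52,4.7402,1.6884,-1.4764,4.8888,0.2464,-0.3714,0.3014,0.0000,0.0000
53,4.7067,1.7877,-1.8775,5.0416,0.2287,-0.3775,0.2878,0.0000,0.0000
54,4.6650,1.8896,-2.2875,5.1357,0.2115,-0.3853,0.2693,0.0000,0.0000
55,4.6151,1.9927,-2.7136,5.1576,0.1949,-0.3944,0.2461,0.0000,0.0000
56,4.5563,2.0953,-3.1631,5.0900,0.1790,-0.4041,0.2182,0.0000,0.0000
57,4.4883,2.1956,-3.6429,4.9127,0.1638,-0.4141,0.1857,0.0000,0.0000
58,4.4104,2.2910,-4.1579,4.6025,0.1492,-0.4234,0.1491,,
# final tcp position (m): 0.1492 -0.4234 0.1491


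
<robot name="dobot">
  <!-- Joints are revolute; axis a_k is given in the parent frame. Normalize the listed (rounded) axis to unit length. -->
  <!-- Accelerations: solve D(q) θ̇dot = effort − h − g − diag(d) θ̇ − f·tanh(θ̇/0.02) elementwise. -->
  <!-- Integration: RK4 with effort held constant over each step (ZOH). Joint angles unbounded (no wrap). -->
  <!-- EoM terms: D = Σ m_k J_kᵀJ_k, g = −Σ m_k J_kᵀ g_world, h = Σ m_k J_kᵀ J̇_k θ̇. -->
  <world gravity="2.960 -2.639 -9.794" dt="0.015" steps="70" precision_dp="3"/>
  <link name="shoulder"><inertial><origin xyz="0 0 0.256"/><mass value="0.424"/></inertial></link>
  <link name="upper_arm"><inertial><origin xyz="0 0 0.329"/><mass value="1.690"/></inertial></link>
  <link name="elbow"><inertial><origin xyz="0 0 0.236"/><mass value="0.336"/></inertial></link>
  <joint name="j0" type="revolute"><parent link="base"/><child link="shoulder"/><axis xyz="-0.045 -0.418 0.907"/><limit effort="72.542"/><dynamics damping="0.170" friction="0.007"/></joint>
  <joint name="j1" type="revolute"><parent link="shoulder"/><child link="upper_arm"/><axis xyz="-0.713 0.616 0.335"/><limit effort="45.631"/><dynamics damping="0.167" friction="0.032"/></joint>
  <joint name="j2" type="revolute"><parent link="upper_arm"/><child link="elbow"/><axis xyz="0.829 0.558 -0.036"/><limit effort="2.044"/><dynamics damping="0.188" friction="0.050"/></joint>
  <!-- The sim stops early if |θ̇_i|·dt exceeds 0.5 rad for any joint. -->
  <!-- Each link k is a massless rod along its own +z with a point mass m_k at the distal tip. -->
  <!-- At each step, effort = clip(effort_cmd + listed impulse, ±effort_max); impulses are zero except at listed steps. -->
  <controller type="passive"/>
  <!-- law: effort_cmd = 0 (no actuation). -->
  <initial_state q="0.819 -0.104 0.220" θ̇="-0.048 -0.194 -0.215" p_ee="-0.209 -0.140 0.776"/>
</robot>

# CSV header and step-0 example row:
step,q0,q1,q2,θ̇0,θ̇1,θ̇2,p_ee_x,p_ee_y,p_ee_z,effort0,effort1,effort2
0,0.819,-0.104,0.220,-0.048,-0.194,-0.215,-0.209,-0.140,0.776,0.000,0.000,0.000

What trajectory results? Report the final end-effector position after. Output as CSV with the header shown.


step,q0,q1,q2,θ̇0,θ̇1,θ̇2,p_ee_x,p_ee_y,p_ee_z,effort0,effort1,effort2
1,0.819,-0.108,0.219,0.033,-0.333,-0.006,-0.209,-0.142,0.775,0.000,0.000,0.000
2,0.820,-0.114,0.219,0.082,-0.489,0.087,-0.209,-0.145,0.775,0.000,0.000,0.000
3,0.821,-0.123,0.221,0.125,-0.651,0.150,-0.209,-0.150,0.774,0.000,0.000,0.000
4,0.824,-0.134,0.224,0.166,-0.817,0.200,-0.208,-0.156,0.772,0.000,0.000,0.000
5,0.826,-0.147,0.227,0.204,-0.986,0.239,-0.208,-0.164,0.770,0.000,0.000,0.000
6,0.830,-0.163,0.231,0.242,-1.161,0.267,-0.207,-0.173,0.768,0.000,0.000,0.000
7,0.834,-0.182,0.235,0.279,-1.340,0.287,-0.206,-0.184,0.765,0.000,0.000,0.000
8,0.838,-0.203,0.239,0.316,-1.526,0.297,-0.205,-0.196,0.761,0.000,0.000,0.000
9,0.843,-0.228,0.244,0.353,-1.718,0.300,-0.204,-0.209,0.756,0.000,0.000,0.000
10,0.849,-0.255,0.248,0.393,-1.918,0.294,-0.202,-0.224,0.751,0.000,0.000,0.000
11,0.855,-0.285,0.253,0.437,-2.123,0.280,-0.201,-0.241,0.745,0.000,0.000,0.000
12,0.862,-0.319,0.257,0.490,-2.335,0.257,-0.199,-0.259,0.737,0.000,0.000,0.000
13,0.870,-0.355,0.260,0.557,-2.551,0.224,-0.197,-0.278,0.728,0.000,0.000,0.000
14,0.879,-0.395,0.263,0.652,-2.766,0.177,-0.194,-0.299,0.717,0.000,0.000,0.000
15,0.889,-0.438,0.265,0.789,-2.976,0.106,-0.192,-0.320,0.705,0.000,0.000,0.000
16,0.903,-0.485,0.266,0.981,-3.176,0.002,-0.189,-0.343,0.691,0.000,0.000,0.000
17,0.919,-0.534,0.266,1.218,-3.371,-0.106,-0.185,-0.367,0.674,0.000,0.000,0.000
18,0.939,-0.586,0.263,1.453,-3.582,-0.288,-0.180,-0.392,0.656,0.000,0.000,0.000
19,0.962,-0.641,0.257,1.649,-3.826,-0.533,-0.175,-0.418,0.635,0.000,0.000,0.000
20,0.988,-0.701,0.246,1.796,-4.105,-0.815,-0.168,-0.444,0.612,0.000,0.000,0.000
21,1.016,-0.765,0.232,1.909,-4.411,-1.112,-0.160,-0.470,0.585,0.000,0.000,0.000
22,1.046,-0.833,0.213,2.005,-4.737,-1.413,-0.151,-0.496,0.556,0.000,0.000,0.000
23,1.076,-0.907,0.190,2.101,-5.077,-1.714,-0.140,-0.521,0.522,0.000,0.000,0.000
24,1.109,-0.986,0.162,2.207,-5.426,-2.008,-0.128,-0.545,0.486,0.000,0.000,0.000
25,1.143,-1.070,0.129,2.328,-5.783,-2.288,-0.114,-0.567,0.445,0.000,0.000,0.000
26,1.179,-1.159,0.093,2.469,-6.145,-2.543,-0.098,-0.587,0.401,0.000,0.000,0.000
27,1.217,-1.254,0.053,2.637,-6.510,-2.762,-0.080,-0.602,0.353,0.000,0.000,0.000
28,1.258,-1.354,0.011,2.838,-6.878,-2.931,-0.061,-0.614,0.302,0.000,0.000,0.000
29,1.302,-1.460,-0.034,3.079,-7.246,-3.037,-0.039,-0.620,0.248,0.000,0.000,0.000
30,1.350,-1.572,-0.080,3.373,-7.611,-3.069,-0.016,-0.620,0.192,0.000,0.000,0.000
31,1.404,-1.689,-0.126,3.734,-7.971,-3.022,0.009,-0.614,0.135,0.000,0.000,0.000
32,1.463,-1.811,-0.170,4.185,-8.325,-2.895,0.035,-0.600,0.077,0.000,0.000,0.000
33,1.530,-1.938,-0.212,4.755,-8.672,-2.695,0.062,-0.578,0.019,0.000,0.000,0.000
34,1.606,-2.071,-0.251,5.488,-9.017,-2.439,0.090,-0.549,-0.036,0.000,0.000,0.000
35,1.696,-2.209,-0.285,6.449,-9.372,-2.147,0.118,-0.511,-0.089,0.000,0.000,0.000
36,1.801,-2.352,-0.315,7.739,-9.761,-1.849,0.145,-0.466,-0.138,0.000,0.000,0.000
37,1.930,-2.502,-0.341,9.523,-10.242,-1.572,0.172,-0.414,-0.182,0.000,0.000,0.000
38,2.091,-2.661,-0.363,12.095,-10.942,-1.342,0.198,-0.356,-0.220,0.000,0.000,0.000
39,2.300,-2.833,-0.381,16.064,-12.187,-1.133,0.222,-0.292,-0.252,0.000,0.000,0.000
40,2.587,-3.034,-0.395,22.957,-14.982,-0.468,0.243,-0.223,-0.278,0.000,0.000,0.000
41,3.011,-3.298,-0.368,31.327,-18.868,7.190,0.261,-0.155,-0.303,0.000,0.000,0.000
42,3.404,-3.523,-0.175,19.701,-10.516,16.540,0.258,-0.112,-0.330,0.000,0.000,0.000
43,3.644,-3.645,0.072,13.183,-6.372,15.676,0.239,-0.102,-0.347,0.000,0.000,0.000
44,3.813,-3.725,0.288,9.630,-4.507,13.092,0.221,-0.111,-0.352,0.000,0.000,0.000
45,3.940,-3.785,0.465,7.384,-3.585,10.444,0.210,-0.128,-0.348,0.000,0.000,0.000
46,4.038,-3.835,0.603,5.836,-3.107,8.087,0.206,-0.147,-0.339,0.000,0.000,0.000
47,4.117,-3.879,0.709,4.695,-2.844,6.065,0.207,-0.165,-0.328,0.000,0.000,0.000
48,4.180,-3.921,0.787,3.809,-2.686,4.347,0.212,-0.183,-0.317,0.000,0.000,0.000
49,4.232,-3.960,0.841,3.090,-2.574,2.889,0.220,-0.198,-0.306,0.000,0.000,0.000
50,4.273,-3.998,0.875,2.487,-2.480,1.655,0.230,-0.212,-0.296,0.000,0.000,0.000
51,4.307,-4.034,0.891,1.969,-2.387,0.613,0.241,-0.225,-0.287,0.000,0.000,0.000
52,4.333,-4.069,0.894,1.518,-2.291,-0.244,0.254,-0.236,-0.280,0.000,0.000,0.000
53,4.353,-4.103,0.885,1.126,-2.188,-0.886,0.266,-0.247,-0.273,0.000,0.000,0.000
54,4.367,-4.135,0.868,0.776,-2.078,-1.412,0.279,-0.257,-0.267,0.000,0.000,0.000
55,4.376,-4.165,0.843,0.460,-1.962,-1.836,0.291,-0.267,-0.262,0.000,0.000,0.000
56,4.381,-4.194,0.813,0.175,-1.841,-2.171,0.302,-0.276,-0.258,0.000,0.000,0.000
57,4.381,-4.221,0.779,-0.083,-1.717,-2.426,0.313,-0.285,-0.254,0.000,0.000,0.000
58,4.378,-4.245,0.741,-0.316,-1.590,-2.610,0.322,-0.294,-0.251,0.000,0.000,0.000
59,4.372,-4.268,0.701,-0.529,-1.463,-2.735,0.331,-0.302,-0.248,0.000,0.000,0.000
60,4.363,-4.289,0.659,-0.723,-1.334,-2.808,0.338,-0.311,-0.246,0.000,0.000,0.000
61,4.350,-4.308,0.617,-0.900,-1.207,-2.836,0.345,-0.319,-0.244,0.000,0.000,0.000
62,4.336,-4.325,0.574,-1.063,-1.080,-2.826,0.349,-0.327,-0.243,0.000,0.000,0.000
63,4.319,-4.341,0.532,-1.212,-0.955,-2.784,0.353,-0.335,-0.242,0.000,0.000,0.000
64,4.299,-4.354,0.491,-1.349,-0.832,-2.716,0.355,-0.343,-0.242,0.000,0.000,0.000
65,4.278,-4.366,0.451,-1.476,-0.711,-2.626,0.355,-0.351,-0.242,0.000,0.000,0.000
66,4.255,-4.375,0.412,-1.593,-0.593,-2.519,0.354,-0.359,-0.243,0.000,0.000,0.000
67,4.230,-4.384,0.375,-1.702,-0.478,-2.399,0.352,-0.367,-0.244,0.000,0.000,0.000
68,4.204,-4.390,0.340,-1.802,-0.367,-2.269,0.348,-0.374,-0.246,0.000,0.000,0.000
69,4.176,-4.395,0.307,-1.895,-0.259,-2.132,0.343,-0.381,-0.249,0.000,0.000,0.000
70,4.147,-4.398,0.276,-1.981,-0.156,-1.989,0.336,-0.389,-0.252,,,
# final p_ee position (m): 0.336 -0.389 -0.252


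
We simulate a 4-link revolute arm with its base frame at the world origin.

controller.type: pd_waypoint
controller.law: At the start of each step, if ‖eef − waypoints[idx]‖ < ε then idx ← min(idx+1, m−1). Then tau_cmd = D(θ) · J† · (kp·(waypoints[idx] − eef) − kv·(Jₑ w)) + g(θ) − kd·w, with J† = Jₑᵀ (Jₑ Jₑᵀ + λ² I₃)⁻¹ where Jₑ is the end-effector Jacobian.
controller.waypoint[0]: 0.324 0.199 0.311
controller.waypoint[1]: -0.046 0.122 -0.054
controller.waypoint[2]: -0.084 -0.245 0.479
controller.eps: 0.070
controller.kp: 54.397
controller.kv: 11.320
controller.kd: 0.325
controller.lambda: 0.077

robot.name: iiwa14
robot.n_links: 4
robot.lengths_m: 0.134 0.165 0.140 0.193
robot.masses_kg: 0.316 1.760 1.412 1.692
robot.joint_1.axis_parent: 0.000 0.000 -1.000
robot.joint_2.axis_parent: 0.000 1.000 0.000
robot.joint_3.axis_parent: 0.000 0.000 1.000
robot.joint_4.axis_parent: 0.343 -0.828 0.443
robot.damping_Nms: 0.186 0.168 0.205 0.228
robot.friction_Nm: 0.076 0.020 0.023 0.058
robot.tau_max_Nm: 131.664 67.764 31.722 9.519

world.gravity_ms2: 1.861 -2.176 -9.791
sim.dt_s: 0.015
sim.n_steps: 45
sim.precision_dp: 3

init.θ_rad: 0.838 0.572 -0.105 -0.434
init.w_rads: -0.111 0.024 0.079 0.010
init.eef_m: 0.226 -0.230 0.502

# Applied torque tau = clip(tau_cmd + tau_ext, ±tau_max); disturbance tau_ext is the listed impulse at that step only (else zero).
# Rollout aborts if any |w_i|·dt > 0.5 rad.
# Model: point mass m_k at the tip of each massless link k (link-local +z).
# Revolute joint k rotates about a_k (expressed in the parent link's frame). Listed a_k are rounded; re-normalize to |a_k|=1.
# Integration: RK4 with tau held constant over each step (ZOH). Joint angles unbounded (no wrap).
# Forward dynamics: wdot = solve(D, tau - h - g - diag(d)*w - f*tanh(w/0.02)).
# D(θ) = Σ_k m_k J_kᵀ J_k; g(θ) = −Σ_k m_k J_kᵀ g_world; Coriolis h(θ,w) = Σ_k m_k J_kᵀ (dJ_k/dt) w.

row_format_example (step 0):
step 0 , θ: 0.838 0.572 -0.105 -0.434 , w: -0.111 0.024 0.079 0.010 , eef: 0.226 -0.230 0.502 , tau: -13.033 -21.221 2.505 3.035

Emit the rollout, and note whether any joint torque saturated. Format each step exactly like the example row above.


step 1 , θ: 0.830 0.569 -0.105 -0.442 , w: -0.917 -0.432 0.042 -1.047 , eef: 0.227 -0.228 0.502 , tau: -10.688 -20.104 2.180 3.270
step 2 , θ: 0.812 0.560 -0.103 -0.462 , w: -1.593 -0.724 0.034 -1.575 , eef: 0.231 -0.223 0.502 , tau: -8.720 -18.740 1.937 3.244
step 3 , θ: 0.784 0.548 -0.099 -0.488 , w: -2.142 -0.905 0.157 -1.836 , eef: 0.236 -0.214 0.502 , tau: -7.061 -17.318 1.693 3.099
step 4 , θ: 0.749 0.534 -0.096 -0.516 , w: -2.620 -1.001 0.188 -1.943 , eef: 0.242 -0.204 0.502 , tau: -5.683 -15.941 1.506 2.906
step 5 , θ: 0.707 0.518 -0.091 -0.545 , w: -2.992 -1.030 0.337 -1.973 , eef: 0.248 -0.191 0.503 , tau: -4.526 -14.664 1.293 2.707
step 6 , θ: 0.660 0.503 -0.085 -0.575 , w: -3.306 -1.004 0.405 -1.951 , eef: 0.255 -0.177 0.503 , tau: -3.572 -13.519 1.123 2.519
step 7 , θ: 0.608 0.489 -0.077 -0.604 , w: -3.531 -0.934 0.530 -1.906 , eef: 0.262 -0.161 0.504 , tau: -2.786 -12.520 0.946 2.358
step 8 , θ: 0.554 0.475 -0.068 -0.632 , w: -3.694 -0.829 0.613 -1.842 , eef: 0.269 -0.145 0.504 , tau: -2.151 -11.674 0.797 2.227
step 9 , θ: 0.498 0.464 -0.058 -0.659 , w: -3.781 -0.699 0.710 -1.771 , eef: 0.275 -0.127 0.503 , tau: -1.646 -10.981 0.657 2.129
step 10 , θ: 0.441 0.455 -0.047 -0.685 , w: -3.808 -0.551 0.782 -1.696 , eef: 0.281 -0.110 0.502 , tau: -1.254 -10.435 0.540 2.063
step 11 , θ: 0.384 0.448 -0.035 -0.710 , w: -3.775 -0.392 0.844 -1.619 , eef: 0.287 -0.092 0.501 , tau: -0.959 -10.028 0.441 2.028
step 12 , θ: 0.328 0.443 -0.022 -0.733 , w: -3.695 -0.231 0.885 -1.542 , eef: 0.292 -0.074 0.499 , tau: -0.748 -9.748 0.365 2.020
step 13 , θ: 0.274 0.441 -0.008 -0.756 , w: -3.573 -0.072 0.909 -1.465 , eef: 0.297 -0.057 0.496 , tau: -0.607 -9.582 0.309 2.035
step 14 , θ: 0.221 0.441 0.005 -0.777 , w: -3.422 0.078 0.912 -1.392 , eef: 0.301 -0.040 0.493 , tau: -0.523 -9.512 0.274 2.071
step 15 , θ: 0.171 0.443 0.019 -0.797 , w: -3.250 0.218 0.899 -1.321 , eef: 0.305 -0.024 0.489 , tau: -0.486 -9.526 0.257 2.121
step 16 , θ: 0.124 0.447 0.032 -0.817 , w: -3.065 0.345 0.872 -1.249 , eef: 0.308 -0.008 0.485 , tau: -0.486 -9.609 0.256 2.181
step 17 , θ: 0.079 0.453 0.045 -0.835 , w: -2.873 0.459 0.835 -1.177 , eef: 0.311 0.007 0.480 , tau: -0.516 -9.749 0.269 2.249
step 18 , θ: 0.038 0.461 0.057 -0.852 , w: -2.680 0.558 0.790 -1.108 , eef: 0.314 0.021 0.475 , tau: -0.568 -9.932 0.292 2.321
step 19 , θ: -0.001 0.470 0.068 -0.868 , w: -2.491 0.642 0.739 -1.040 , eef: 0.317 0.035 0.470 , tau: -0.638 -10.147 0.325 2.395
step 20 , θ: -0.037 0.480 0.079 -0.883 , w: -2.307 0.711 0.685 -0.975 , eef: 0.319 0.048 0.465 , tau: -0.721 -10.382 0.365 2.469
step 21 , θ: -0.070 0.491 0.089 -0.897 , w: -2.132 0.766 0.631 -0.914 , eef: 0.321 0.060 0.459 , tau: -0.812 -10.630 0.409 2.542
step 22 , θ: -0.101 0.503 0.098 -0.911 , w: -1.966 0.808 0.576 -0.856 , eef: 0.323 0.071 0.453 , tau: -0.910 -10.881 0.457 2.611
step 23 , θ: -0.130 0.515 0.106 -0.923 , w: -1.811 0.838 0.524 -0.802 , eef: 0.325 0.082 0.447 , tau: -1.012 -11.129 0.506 2.676
step 24 , θ: -0.156 0.528 0.114 -0.935 , w: -1.666 0.857 0.473 -0.751 , eef: 0.327 0.092 0.441 , tau: -1.117 -11.370 0.557 2.736
step 25 , θ: -0.180 0.541 0.121 -0.946 , w: -1.531 0.866 0.426 -0.704 , eef: 0.329 0.102 0.435 , tau: -1.222 -11.600 0.607 2.791
step 26 , θ: -0.202 0.554 0.127 -0.956 , w: -1.406 0.866 0.382 -0.661 , eef: 0.330 0.110 0.429 , tau: -1.326 -11.814 0.655 2.840
step 27 , θ: -0.222 0.567 0.132 -0.965 , w: -1.291 0.858 0.341 -0.622 , eef: 0.331 0.118 0.423 , tau: -1.430 -12.012 0.703 2.884
step 28 , θ: -0.240 0.580 0.137 -0.974 , w: -1.184 0.844 0.304 -0.586 , eef: 0.333 0.126 0.417 , tau: -1.532 -12.191 0.748 2.922
step 29 , θ: -0.257 0.592 0.141 -0.983 , w: -1.086 0.823 0.270 -0.553 , eef: 0.334 0.133 0.411 , tau: -1.631 -12.352 0.792 2.954
step 30 , θ: -0.273 0.604 0.145 -0.991 , w: -0.996 0.798 0.239 -0.524 , eef: 0.335 0.140 0.405 , tau: -1.728 -12.493 0.833 2.981
step 31 , θ: -0.287 0.616 0.148 -0.999 , w: -0.913 0.769 0.211 -0.497 , eef: 0.336 0.146 0.400 , tau: -1.822 -12.615 0.872 3.003
step 32 , θ: -0.300 0.627 0.151 -1.006 , w: -0.836 0.737 0.185 -0.472 , eef: 0.336 0.152 0.395 , tau: -1.913 -12.718 0.908 3.021
step 33 , θ: -0.312 0.638 0.154 -1.013 , w: -0.766 0.703 0.163 -0.450 , eef: 0.337 0.157 0.389 , tau: -2.001 -12.804 0.942 3.033
step 34 , θ: -0.323 0.648 0.156 -1.020 , w: -0.701 0.666 0.142 -0.430 , eef: 0.338 0.161 0.385 , tau: -2.086 -12.873 0.973 3.043
step 35 , θ: -0.333 0.658 0.158 -1.026 , w: -0.642 0.629 0.124 -0.412 , eef: 0.338 0.166 0.380 , tau: -2.167 -12.927 1.002 3.048
step 36 , θ: -0.343 0.667 0.160 -1.032 , w: -0.587 0.591 0.107 -0.395 , eef: 0.339 0.170 0.376 , tau: -2.245 -12.966 1.029 3.050
step 37 , θ: -0.351 0.676 0.162 -1.038 , w: -0.537 0.552 0.092 -0.380 , eef: 0.339 0.174 0.371 , tau: -6.560 -15.203 1.988 -0.937
step 38 , θ: -0.360 0.680 0.163 -1.061 , w: -0.702 -0.037 0.138 -2.717 , eef: 0.338 0.177 0.366 , tau: -6.052 -14.885 1.885 0.200
step 39 , θ: -0.373 0.676 0.164 -1.112 , w: -0.930 -0.394 0.015 -4.048 , eef: 0.335 0.180 0.358 , tau: -5.684 -14.174 1.869 0.778
step 40 , θ: -0.388 0.669 0.164 -1.179 , w: -1.148 -0.592 -0.010 -4.812 , eef: 0.331 0.183 0.350 , tau: -5.355 -13.258 1.818 1.063
step 41 , θ: -0.407 0.659 0.164 -1.254 , w: -1.366 -0.679 -0.001 -5.232 , eef: 0.325 0.186 0.341 , tau: -5.051 -12.287 1.753 1.194
step 42 , θ: -0.429 0.649 0.165 -1.335 , w: -1.578 -0.688 0.029 -5.443 , eef: 0.318 0.189 0.331 , tau: -4.763 -11.347 1.679 1.250
step 43 , θ: -0.454 0.639 0.166 -1.417 , w: -1.775 -0.638 0.082 -5.523 , eef: 0.310 0.191 0.321 , tau: -4.490 -10.481 1.593 1.272
step 44 , θ: -0.482 0.630 0.167 -1.500 , w: -1.949 -0.541 0.161 -5.517 , eef: 0.302 0.193 0.311 , tau: -4.236 -9.711 1.495 1.279
step 45 , θ: -0.512 0.623 0.171 -1.582 , w: -2.100 -0.408 0.252 -5.449 , eef: 0.293 0.196 0.302
any joint saturated: no


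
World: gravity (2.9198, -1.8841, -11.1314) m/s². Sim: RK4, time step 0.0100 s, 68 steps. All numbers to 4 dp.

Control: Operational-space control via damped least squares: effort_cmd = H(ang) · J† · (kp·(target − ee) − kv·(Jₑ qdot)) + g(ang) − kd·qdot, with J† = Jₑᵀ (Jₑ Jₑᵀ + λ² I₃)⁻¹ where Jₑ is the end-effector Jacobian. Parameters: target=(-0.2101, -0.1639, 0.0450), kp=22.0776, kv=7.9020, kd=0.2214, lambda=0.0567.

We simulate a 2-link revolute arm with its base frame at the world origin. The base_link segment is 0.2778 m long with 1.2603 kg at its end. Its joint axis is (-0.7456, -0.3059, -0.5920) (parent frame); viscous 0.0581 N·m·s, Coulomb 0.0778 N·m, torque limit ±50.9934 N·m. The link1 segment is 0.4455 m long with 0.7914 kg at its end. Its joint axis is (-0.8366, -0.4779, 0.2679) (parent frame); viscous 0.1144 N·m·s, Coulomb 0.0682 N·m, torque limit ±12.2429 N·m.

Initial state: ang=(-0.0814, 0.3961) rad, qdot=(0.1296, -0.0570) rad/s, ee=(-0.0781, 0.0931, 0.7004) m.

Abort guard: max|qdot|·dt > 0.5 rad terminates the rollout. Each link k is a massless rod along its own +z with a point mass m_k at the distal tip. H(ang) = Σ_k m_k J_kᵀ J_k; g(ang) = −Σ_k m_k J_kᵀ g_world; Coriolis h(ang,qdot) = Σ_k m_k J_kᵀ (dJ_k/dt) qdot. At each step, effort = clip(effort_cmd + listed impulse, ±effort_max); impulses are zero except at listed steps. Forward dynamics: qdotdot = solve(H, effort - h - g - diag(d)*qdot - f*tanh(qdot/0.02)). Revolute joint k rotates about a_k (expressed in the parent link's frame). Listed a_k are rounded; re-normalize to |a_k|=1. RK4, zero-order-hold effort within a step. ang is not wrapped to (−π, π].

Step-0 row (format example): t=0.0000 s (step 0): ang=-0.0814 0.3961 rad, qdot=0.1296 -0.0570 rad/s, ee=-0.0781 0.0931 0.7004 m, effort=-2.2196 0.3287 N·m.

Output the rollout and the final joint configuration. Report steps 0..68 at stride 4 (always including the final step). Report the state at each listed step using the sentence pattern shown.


t=0.0400 s (step 4): ang=-0.1019 0.4277 rad, qdot=-1.0228 1.4488 rad/s, ee=-0.0830 0.0914 0.6980 m, effort=-0.9483 0.0054 N·m.
t=0.0800 s (step 8): ang=-0.1550 0.5007 rad, qdot=-1.5627 2.1093 rad/s, ee=-0.0938 0.0833 0.6923 m, effort=0.1214 -0.0403 N·m.
t=0.1200 s (step 12): ang=-0.2225 0.5912 rad, qdot=-1.7826 2.3782 rad/s, ee=-0.1077 0.0706 0.6838 m, effort=0.9863 -0.0465 N·m.
t=0.1600 s (step 16): ang=-0.2954 0.6886 rad, qdot=-1.8427 2.4760 rad/s, ee=-0.1233 0.0546 0.6728 m, effort=1.6725 -0.0946 N·m.
t=0.2000 s (step 20): ang=-0.3688 0.7882 rad, qdot=-1.8225 2.4981 rad/s, ee=-0.1399 0.0368 0.6592 m, effort=2.2162 -0.2023 N·m.
t=0.2400 s (step 24): ang=-0.4406 0.8879 rad, qdot=-1.7616 2.4841 rad/s, ee=-0.1567 0.0179 0.6430 m, effort=2.6500 -0.3642 N·m.
t=0.2800 s (step 28): ang=-0.5094 0.9866 rad, qdot=-1.6804 2.4503 rad/s, ee=-0.1735 -0.0014 0.6245 m, effort=2.9993 -0.5684 N·m.
t=0.3200 s (step 32): ang=-0.5749 1.0837 rad, qdot=-1.5899 2.4033 rad/s, ee=-0.1899 -0.0205 0.6037 m, effort=3.2826 -0.8021 N·m.
t=0.3600 s (step 36): ang=-0.6366 1.1786 rad, qdot=-1.4962 2.3460 rad/s, ee=-0.2054 -0.0390 0.5809 m, effort=3.5136 -1.0537 N·m.
t=0.4000 s (step 40): ang=-0.6945 1.2712 rad, qdot=-1.4029 2.2799 rad/s, ee=-0.2199 -0.0566 0.5565 m, effort=3.7023 -1.3129 N·m.
t=0.4400 s (step 44): ang=-0.7488 1.3609 rad, qdot=-1.3120 2.2058 rad/s, ee=-0.2332 -0.0732 0.5306 m, effort=3.8560 -1.5714 N·m.
t=0.4800 s (step 48): ang=-0.7995 1.4475 rad, qdot=-1.2244 2.1246 rad/s, ee=-0.2450 -0.0885 0.5038 m, effort=3.9804 -1.8223 N·m.
t=0.5200 s (step 52): ang=-0.8468 1.5307 rad, qdot=-1.1408 2.0372 rad/s, ee=-0.2553 -0.1025 0.4764 m, effort=4.0798 -2.0604 N·m.
t=0.5600 s (step 56): ang=-0.8908 1.6104 rad, qdot=-1.0613 1.9446 rad/s, ee=-0.2641 -0.1151 0.4487 m, effort=4.1577 -2.2817 N·m.
t=0.6000 s (step 60): ang=-0.9317 1.6862 rad, qdot=-0.9860 1.8480 rad/s, ee=-0.2714 -0.1264 0.4211 m, effort=4.2173 -2.4837 N·m.
t=0.6400 s (step 64): ang=-0.9697 1.7581 rad, qdot=-0.9148 1.7485 rad/s, ee=-0.2772 -0.1363 0.3939 m, effort=4.2610 -2.6649 N·m.
t=0.6800 s (step 68): ang=-1.0050 1.8260 rad, qdot=-0.8475 1.6473 rad/s, ee=-0.2817 -0.1449 0.3675 m.
final ang (rad): -1.0050 1.8260


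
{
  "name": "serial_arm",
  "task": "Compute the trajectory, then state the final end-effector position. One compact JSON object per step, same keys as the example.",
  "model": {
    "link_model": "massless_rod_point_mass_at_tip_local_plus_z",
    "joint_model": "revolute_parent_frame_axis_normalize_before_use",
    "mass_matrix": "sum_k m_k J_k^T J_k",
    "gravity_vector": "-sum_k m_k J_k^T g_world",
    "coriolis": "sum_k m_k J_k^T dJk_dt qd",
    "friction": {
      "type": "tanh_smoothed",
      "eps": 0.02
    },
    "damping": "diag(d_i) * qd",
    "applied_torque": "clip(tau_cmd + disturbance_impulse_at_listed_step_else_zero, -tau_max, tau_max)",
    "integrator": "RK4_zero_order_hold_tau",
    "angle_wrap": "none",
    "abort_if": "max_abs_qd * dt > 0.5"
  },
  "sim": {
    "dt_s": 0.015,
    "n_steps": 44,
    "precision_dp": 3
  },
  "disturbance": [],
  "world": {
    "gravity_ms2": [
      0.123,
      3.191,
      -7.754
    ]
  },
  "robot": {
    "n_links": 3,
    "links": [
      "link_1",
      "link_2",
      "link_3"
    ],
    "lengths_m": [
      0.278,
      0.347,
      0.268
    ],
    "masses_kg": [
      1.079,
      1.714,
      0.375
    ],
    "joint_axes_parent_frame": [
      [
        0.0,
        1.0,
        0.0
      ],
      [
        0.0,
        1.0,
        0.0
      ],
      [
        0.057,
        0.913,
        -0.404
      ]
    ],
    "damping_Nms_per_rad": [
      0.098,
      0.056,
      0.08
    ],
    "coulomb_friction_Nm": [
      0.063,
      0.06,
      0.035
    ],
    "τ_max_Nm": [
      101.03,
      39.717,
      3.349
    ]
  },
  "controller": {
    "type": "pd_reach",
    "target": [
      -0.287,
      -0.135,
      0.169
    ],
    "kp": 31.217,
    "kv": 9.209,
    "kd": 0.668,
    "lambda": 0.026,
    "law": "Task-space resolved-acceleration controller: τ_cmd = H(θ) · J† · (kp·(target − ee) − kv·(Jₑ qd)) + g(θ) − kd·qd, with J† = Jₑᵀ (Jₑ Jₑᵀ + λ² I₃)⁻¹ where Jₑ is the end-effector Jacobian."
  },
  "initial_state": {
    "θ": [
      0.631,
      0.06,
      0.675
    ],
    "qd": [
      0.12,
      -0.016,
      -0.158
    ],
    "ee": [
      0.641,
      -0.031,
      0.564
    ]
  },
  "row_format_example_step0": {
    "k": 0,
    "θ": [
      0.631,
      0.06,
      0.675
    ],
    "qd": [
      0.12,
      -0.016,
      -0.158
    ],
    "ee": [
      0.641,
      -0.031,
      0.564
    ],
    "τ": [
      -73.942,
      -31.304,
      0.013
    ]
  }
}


{"k":1,"\u03b8":[0.611,0.085,0.685],"qd":[-2.783,3.367,1.51],"ee":[0.639,-0.032,0.562],"\u03c4":[-61.581,-28.978,-1.13]}
{"k":2,"\u03b8":[0.557,0.146,0.716],"qd":[-4.336,4.661,2.588],"ee":[0.63,-0.034,0.56],"\u03c4":[-47.561,-23.907,-1.659]}
{"k":3,"\u03b8":[0.487,0.218,0.758],"qd":[-5.088,4.911,2.955],"ee":[0.615,-0.038,0.56],"\u03c4":[-35.244,-18.614,-1.633]}
{"k":4,"\u03b8":[0.408,0.289,0.803],"qd":[-5.371,4.631,2.981],"ee":[0.595,-0.041,0.562],"\u03c4":[-25.692,-14.059,-1.398]}
{"k":5,"\u03b8":[0.327,0.355,0.847],"qd":[-5.428,4.177,2.84],"ee":[0.57,-0.045,0.567],"\u03c4":[-18.56,-10.428,-1.1]}
{"k":6,"\u03b8":[0.246,0.414,0.888],"qd":[-5.382,3.702,2.638],"ee":[0.542,-0.048,0.575],"\u03c4":[-13.23,-7.604,-0.815]}
{"k":7,"\u03b8":[0.166,0.466,0.926],"qd":[-5.289,3.265,2.427],"ee":[0.512,-0.052,0.584],"\u03c4":[-9.187,-5.415,-0.574]}
{"k":8,"\u03b8":[0.088,0.512,0.961],"qd":[-5.175,2.879,2.23],"ee":[0.481,-0.055,0.594],"\u03c4":[-6.057,-3.71,-0.382]}
{"k":9,"\u03b8":[0.011,0.553,0.993],"qd":[-5.052,2.546,2.052],"ee":[0.448,-0.058,0.604],"\u03c4":[-3.584,-2.369,-0.233]}
{"k":10,"\u03b8":[-0.063,0.589,1.023],"qd":[-4.925,2.259,1.896],"ee":[0.415,-0.06,0.613],"\u03c4":[-1.587,-1.304,-0.121]}
{"k":11,"\u03b8":[-0.136,0.621,1.05],"qd":[-4.798,2.014,1.758],"ee":[0.381,-0.063,0.623],"\u03c4":[0.058,-0.446,-0.039]}
{"k":12,"\u03b8":[-0.207,0.649,1.076],"qd":[-4.672,1.803,1.638],"ee":[0.347,-0.065,0.631],"\u03c4":[1.441,0.252,0.02]}
{"k":13,"\u03b8":[-0.276,0.675,1.099],"qd":[-4.548,1.621,1.532],"ee":[0.313,-0.068,0.638],"\u03c4":[2.626,0.83,0.06]}
{"k":14,"\u03b8":[-0.344,0.698,1.122],"qd":[-4.427,1.464,1.438],"ee":[0.279,-0.07,0.644],"\u03c4":[3.657,1.315,0.086]}
{"k":15,"\u03b8":[-0.409,0.719,1.142],"qd":[-4.307,1.328,1.354],"ee":[0.245,-0.072,0.649],"\u03c4":[4.569,1.728,0.101]}
{"k":16,"\u03b8":[-0.473,0.738,1.162],"qd":[-4.191,1.21,1.279],"ee":[0.212,-0.074,0.653],"\u03c4":[5.386,2.086,0.108]}
{"k":17,"\u03b8":[-0.535,0.755,1.181],"qd":[-4.076,1.107,1.212],"ee":[0.179,-0.075,0.655],"\u03c4":[6.125,2.399,0.108]}
{"k":18,"\u03b8":[-0.595,0.771,1.199],"qd":[-3.964,1.017,1.151],"ee":[0.147,-0.077,0.656],"\u03c4":[6.798,2.678,0.104]}
{"k":19,"\u03b8":[-0.654,0.786,1.215],"qd":[-3.855,0.938,1.096],"ee":[0.116,-0.079,0.656],"\u03c4":[7.416,2.929,0.096]}
{"k":20,"\u03b8":[-0.711,0.799,1.232],"qd":[-3.748,0.869,1.046],"ee":[0.086,-0.08,0.654],"\u03c4":[7.984,3.156,0.085]}
{"k":21,"\u03b8":[-0.766,0.812,1.247],"qd":[-3.642,0.808,1.0],"ee":[0.056,-0.082,0.652],"\u03c4":[8.509,3.365,0.073]}
{"k":22,"\u03b8":[-0.82,0.824,1.262],"qd":[-3.54,0.756,0.958],"ee":[0.027,-0.083,0.648],"\u03c4":[8.993,3.557,0.059]}
{"k":23,"\u03b8":[-0.872,0.835,1.276],"qd":[-3.439,0.709,0.919],"ee":[-0.001,-0.085,0.643],"\u03c4":[9.44,3.734,0.045]}
{"k":24,"\u03b8":[-0.923,0.845,1.289],"qd":[-3.341,0.669,0.884],"ee":[-0.027,-0.086,0.637],"\u03c4":[9.852,3.898,0.03]}
{"k":25,"\u03b8":[-0.972,0.855,1.302],"qd":[-3.244,0.635,0.85],"ee":[-0.053,-0.087,0.631],"\u03c4":[10.231,4.051,0.015]}
{"k":26,"\u03b8":[-1.02,0.864,1.315],"qd":[-3.15,0.605,0.82],"ee":[-0.077,-0.089,0.624],"\u03c4":[10.578,4.192,0.001]}
{"k":27,"\u03b8":[-1.067,0.873,1.327],"qd":[-3.058,0.58,0.791],"ee":[-0.101,-0.09,0.616],"\u03c4":[10.894,4.322,-0.014]}
{"k":28,"\u03b8":[-1.112,0.881,1.338],"qd":[-2.968,0.559,0.764],"ee":[-0.123,-0.091,0.607],"\u03c4":[11.181,4.443,-0.028]}
{"k":29,"\u03b8":[-1.156,0.89,1.35],"qd":[-2.881,0.542,0.74],"ee":[-0.145,-0.092,0.598],"\u03c4":[11.439,4.553,-0.042]}
{"k":30,"\u03b8":[-1.199,0.898,1.361],"qd":[-2.795,0.528,0.716],"ee":[-0.165,-0.093,0.588],"\u03c4":[11.671,4.655,-0.056]}
{"k":31,"\u03b8":[-1.24,0.905,1.371],"qd":[-2.712,0.516,0.695],"ee":[-0.184,-0.094,0.579],"\u03c4":[11.877,4.747,-0.069]}
{"k":32,"\u03b8":[-1.28,0.913,1.381],"qd":[-2.631,0.508,0.674],"ee":[-0.202,-0.095,0.568],"\u03c4":[12.059,4.83,-0.081]}
{"k":33,"\u03b8":[-1.319,0.921,1.391],"qd":[-2.552,0.502,0.655],"ee":[-0.219,-0.096,0.558],"\u03c4":[12.217,4.905,-0.093]}
{"k":34,"\u03b8":[-1.357,0.928,1.401],"qd":[-2.475,0.498,0.637],"ee":[-0.235,-0.097,0.547],"\u03c4":[12.352,4.972,-0.105]}
{"k":35,"\u03b8":[-1.393,0.936,1.41],"qd":[-2.401,0.496,0.62],"ee":[-0.25,-0.098,0.536],"\u03c4":[12.467,5.031,-0.116]}
{"k":36,"\u03b8":[-1.429,0.943,1.42],"qd":[-2.328,0.495,0.603],"ee":[-0.264,-0.099,0.525],"\u03c4":[12.562,5.083,-0.126]}
{"k":37,"\u03b8":[-1.463,0.951,1.428],"qd":[-2.257,0.496,0.588],"ee":[-0.277,-0.1,0.514],"\u03c4":[12.638,5.128,-0.136]}
{"k":38,"\u03b8":[-1.496,0.958,1.437],"qd":[-2.189,0.498,0.573],"ee":[-0.289,-0.101,0.503],"\u03c4":[12.697,5.166,-0.146]}
{"k":39,"\u03b8":[-1.529,0.965,1.446],"qd":[-2.122,0.502,0.559],"ee":[-0.301,-0.102,0.493],"\u03c4":[12.74,5.198,-0.155]}
{"k":40,"\u03b8":[-1.56,0.973,1.454],"qd":[-2.057,0.505,0.546],"ee":[-0.311,-0.102,0.482],"\u03c4":[12.768,5.223,-0.163]}
{"k":41,"\u03b8":[-1.59,0.981,1.462],"qd":[-1.994,0.51,0.533],"ee":[-0.321,-0.103,0.471],"\u03c4":[12.782,5.244,-0.172]}
{"k":42,"\u03b8":[-1.62,0.988,1.47],"qd":[-1.933,0.515,0.52],"ee":[-0.33,-0.104,0.46],"\u03c4":[12.784,5.259,-0.179]}
{"k":43,"\u03b8":[-1.648,0.996,1.478],"qd":[-1.873,0.52,0.508],"ee":[-0.338,-0.105,0.45],"\u03c4":[12.774,5.27,-0.187]}
{"k":44,"\u03b8":[-1.676,1.004,1.485],"qd":[-1.816,0.526,0.497],"ee":[-0.345,-0.106,0.44]}
{"summary": "final ee position (m): -0.345 -0.106 0.440"}


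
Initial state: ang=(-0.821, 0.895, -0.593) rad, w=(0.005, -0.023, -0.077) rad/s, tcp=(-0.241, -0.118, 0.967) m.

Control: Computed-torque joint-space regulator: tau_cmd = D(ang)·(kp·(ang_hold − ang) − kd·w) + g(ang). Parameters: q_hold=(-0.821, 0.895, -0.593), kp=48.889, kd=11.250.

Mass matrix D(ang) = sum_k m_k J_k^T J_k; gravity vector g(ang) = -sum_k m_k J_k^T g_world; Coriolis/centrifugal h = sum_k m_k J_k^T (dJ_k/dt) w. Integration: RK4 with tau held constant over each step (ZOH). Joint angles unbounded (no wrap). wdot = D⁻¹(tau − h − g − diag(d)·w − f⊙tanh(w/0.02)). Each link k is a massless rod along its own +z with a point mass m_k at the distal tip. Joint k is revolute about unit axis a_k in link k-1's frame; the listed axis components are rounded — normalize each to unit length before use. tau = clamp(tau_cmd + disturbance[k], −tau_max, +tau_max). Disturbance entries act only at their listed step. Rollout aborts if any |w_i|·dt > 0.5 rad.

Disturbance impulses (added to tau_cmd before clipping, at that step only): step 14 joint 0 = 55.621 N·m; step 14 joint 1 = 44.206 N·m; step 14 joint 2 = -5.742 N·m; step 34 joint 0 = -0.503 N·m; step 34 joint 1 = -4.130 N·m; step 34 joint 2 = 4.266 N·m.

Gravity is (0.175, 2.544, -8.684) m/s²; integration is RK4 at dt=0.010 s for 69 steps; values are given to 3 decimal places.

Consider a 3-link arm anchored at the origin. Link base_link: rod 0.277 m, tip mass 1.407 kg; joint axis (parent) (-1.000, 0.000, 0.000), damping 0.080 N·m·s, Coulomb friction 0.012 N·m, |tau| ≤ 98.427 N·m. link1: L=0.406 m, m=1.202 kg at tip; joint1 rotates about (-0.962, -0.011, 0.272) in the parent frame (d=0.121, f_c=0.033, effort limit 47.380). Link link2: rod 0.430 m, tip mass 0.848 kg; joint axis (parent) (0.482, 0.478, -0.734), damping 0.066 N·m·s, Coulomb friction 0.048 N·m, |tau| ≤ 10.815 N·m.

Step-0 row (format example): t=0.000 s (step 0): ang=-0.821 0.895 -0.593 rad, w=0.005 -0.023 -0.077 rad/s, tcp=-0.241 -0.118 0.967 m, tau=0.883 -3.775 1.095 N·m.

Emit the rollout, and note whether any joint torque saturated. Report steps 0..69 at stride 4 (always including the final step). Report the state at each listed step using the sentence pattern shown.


t=0.040 s (step 4): ang=-0.821 0.895 -0.595 rad, w=-0.007 0.003 -0.011 rad/s, tcp=-0.242 -0.119 0.967 m, tau=0.852 -3.791 1.067 N·m.
t=0.080 s (step 8): ang=-0.821 0.895 -0.595 rad, w=-0.004 0.002 -0.000 rad/s, tcp=-0.242 -0.119 0.967 m, tau=0.825 -3.800 1.059 N·m.
t=0.120 s (step 12): ang=-0.821 0.895 -0.595 rad, w=-0.001 0.000 0.001 rad/s, tcp=-0.242 -0.119 0.967 m, tau=0.805 -3.809 1.056 N·m.
t=0.160 s (step 16): ang=-0.821 0.904 -0.597 rad, w=0.011 0.576 -0.123 rad/s, tcp=-0.244 -0.112 0.965 m, tau=-5.230 -8.599 1.651 N·m.
t=0.200 s (step 20): ang=-0.821 0.922 -0.600 rad, w=0.018 0.313 -0.047 rad/s, tcp=-0.248 -0.099 0.963 m, tau=-3.768 -7.439 1.457 N·m.
t=0.240 s (step 24): ang=-0.820 0.931 -0.601 rad, w=0.016 0.135 -0.006 rad/s, tcp=-0.250 -0.092 0.961 m, tau=-2.553 -6.476 1.319 N·m.
t=0.280 s (step 28): ang=-0.819 0.933 -0.601 rad, w=0.014 0.011 0.001 rad/s, tcp=-0.250 -0.090 0.961 m, tau=-1.574 -5.700 1.227 N·m.
t=0.320 s (step 32): ang=-0.819 0.932 -0.601 rad, w=0.003 -0.051 0.011 rad/s, tcp=-0.250 -0.090 0.961 m, tau=-0.809 -5.113 1.166 N·m.
t=0.360 s (step 36): ang=-0.819 0.930 -0.592 rad, w=-0.006 -0.086 0.522 rad/s, tcp=-0.247 -0.092 0.963 m, tau=-0.180 -4.230 0.678 N·m.
t=0.400 s (step 40): ang=-0.819 0.926 -0.576 rad, w=-0.000 -0.117 0.269 rad/s, tcp=-0.242 -0.096 0.965 m, tau=0.231 -4.021 0.783 N·m.
t=0.440 s (step 44): ang=-0.819 0.921 -0.569 rad, w=-0.001 -0.123 0.103 rad/s, tcp=-0.240 -0.099 0.967 m, tau=0.526 -3.877 0.864 N·m.
t=0.480 s (step 48): ang=-0.819 0.916 -0.567 rad, w=-0.004 -0.114 0.005 rad/s, tcp=-0.238 -0.103 0.968 m, tau=0.728 -3.786 0.925 N·m.
t=0.520 s (step 52): ang=-0.820 0.912 -0.567 rad, w=-0.017 -0.082 -0.012 rad/s, tcp=-0.238 -0.106 0.969 m, tau=0.855 -3.736 0.950 N·m.
t=0.560 s (step 56): ang=-0.821 0.909 -0.568 rad, w=-0.025 -0.054 -0.015 rad/s, tcp=-0.237 -0.109 0.969 m, tau=0.927 -3.715 0.965 N·m.
t=0.600 s (step 60): ang=-0.822 0.908 -0.569 rad, w=-0.028 -0.034 -0.015 rad/s, tcp=-0.237 -0.111 0.969 m, tau=0.961 -3.713 0.977 N·m.
t=0.640 s (step 64): ang=-0.823 0.906 -0.569 rad, w=-0.027 -0.021 -0.016 rad/s, tcp=-0.237 -0.113 0.969 m, tau=0.969 -3.724 0.986 N·m.
t=0.680 s (step 68): ang=-0.824 0.906 -0.570 rad, w=-0.023 -0.013 -0.017 rad/s, tcp=-0.237 -0.114 0.969 m, tau=0.959 -3.739 0.993 N·m.
t=0.690 s (step 69): ang=-0.824 0.906 -0.570 rad, w=-0.022 -0.012 -0.017 rad/s, tcp=-0.237 -0.115 0.969 m.
any joint saturated: no


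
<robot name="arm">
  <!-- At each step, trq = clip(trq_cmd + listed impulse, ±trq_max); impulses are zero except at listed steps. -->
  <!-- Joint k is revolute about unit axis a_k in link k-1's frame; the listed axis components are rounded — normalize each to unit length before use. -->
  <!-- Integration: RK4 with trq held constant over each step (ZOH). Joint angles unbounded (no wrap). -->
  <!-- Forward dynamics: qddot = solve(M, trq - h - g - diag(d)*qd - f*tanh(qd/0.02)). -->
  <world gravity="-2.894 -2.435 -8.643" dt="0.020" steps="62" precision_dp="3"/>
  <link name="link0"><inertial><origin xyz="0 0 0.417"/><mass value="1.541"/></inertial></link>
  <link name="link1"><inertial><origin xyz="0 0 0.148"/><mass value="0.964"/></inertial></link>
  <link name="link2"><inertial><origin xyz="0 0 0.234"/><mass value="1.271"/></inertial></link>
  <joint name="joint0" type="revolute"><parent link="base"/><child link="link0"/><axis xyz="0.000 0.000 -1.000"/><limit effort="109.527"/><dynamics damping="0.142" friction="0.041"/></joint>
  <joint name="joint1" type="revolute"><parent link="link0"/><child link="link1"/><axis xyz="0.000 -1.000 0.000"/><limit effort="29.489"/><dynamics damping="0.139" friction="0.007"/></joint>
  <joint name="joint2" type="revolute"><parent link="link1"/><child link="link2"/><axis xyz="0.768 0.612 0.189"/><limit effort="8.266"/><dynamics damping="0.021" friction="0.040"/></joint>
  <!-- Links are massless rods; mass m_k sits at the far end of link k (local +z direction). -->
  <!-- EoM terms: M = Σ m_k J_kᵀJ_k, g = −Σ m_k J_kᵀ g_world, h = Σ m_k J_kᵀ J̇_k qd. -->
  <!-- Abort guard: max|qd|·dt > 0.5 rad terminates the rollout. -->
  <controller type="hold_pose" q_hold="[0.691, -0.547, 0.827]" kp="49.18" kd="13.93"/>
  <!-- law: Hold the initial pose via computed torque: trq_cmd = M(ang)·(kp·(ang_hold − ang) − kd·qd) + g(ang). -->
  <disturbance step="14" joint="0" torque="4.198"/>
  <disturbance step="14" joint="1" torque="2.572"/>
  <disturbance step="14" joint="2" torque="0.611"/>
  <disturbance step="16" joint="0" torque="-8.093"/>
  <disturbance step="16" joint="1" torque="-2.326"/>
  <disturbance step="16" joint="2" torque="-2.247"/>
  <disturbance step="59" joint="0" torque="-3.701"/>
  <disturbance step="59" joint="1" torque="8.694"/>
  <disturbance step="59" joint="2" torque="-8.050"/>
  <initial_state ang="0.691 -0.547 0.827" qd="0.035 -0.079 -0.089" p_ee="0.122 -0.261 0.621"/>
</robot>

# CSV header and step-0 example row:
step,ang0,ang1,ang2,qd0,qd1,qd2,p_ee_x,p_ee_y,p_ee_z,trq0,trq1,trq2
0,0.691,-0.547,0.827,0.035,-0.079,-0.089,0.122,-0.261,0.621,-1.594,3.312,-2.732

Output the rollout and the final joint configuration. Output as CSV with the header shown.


step,ang0,ang1,ang2,qd0,qd1,qd2,p_ee_x,p_ee_y,p_ee_z,trq0,trq1,trq2
1,0.691,-0.548,0.826,-0.002,-0.026,-0.010,0.122,-0.261,0.620,-1.595,3.296,-2.738
2,0.691,-0.548,0.826,-0.000,-0.017,-0.005,0.122,-0.261,0.620,-1.602,3.284,-2.735
3,0.691,-0.548,0.826,0.002,-0.012,-0.005,0.122,-0.261,0.620,-1.607,3.275,-2.732
4,0.691,-0.548,0.826,0.002,-0.008,-0.005,0.122,-0.261,0.620,-1.610,3.268,-2.729
5,0.691,-0.549,0.827,0.003,-0.005,-0.005,0.122,-0.261,0.620,-1.612,3.262,-2.727
6,0.691,-0.549,0.827,0.003,-0.003,-0.005,0.122,-0.261,0.620,-1.613,3.258,-2.725
7,0.691,-0.548,0.827,0.003,-0.002,-0.005,0.122,-0.261,0.620,-1.614,3.255,-2.724
8,0.691,-0.548,0.827,0.004,-0.001,-0.005,0.122,-0.261,0.620,-1.614,3.252,-2.723
9,0.691,-0.548,0.827,0.004,-0.001,-0.005,0.122,-0.261,0.620,-1.615,3.250,-2.722
10,0.691,-0.548,0.827,0.004,-0.000,-0.005,0.122,-0.261,0.620,-1.615,3.249,-2.722
11,0.691,-0.548,0.827,0.004,-0.000,-0.005,0.122,-0.261,0.620,-1.615,3.247,-2.721
12,0.691,-0.548,0.827,0.004,-0.000,-0.005,0.122,-0.261,0.620,-1.615,3.246,-2.721
13,0.691,-0.548,0.827,0.004,-0.000,-0.006,0.122,-0.261,0.620,-1.615,3.246,-2.721
14,0.691,-0.548,0.827,0.004,-0.000,-0.006,0.122,-0.261,0.620,2.583,5.817,-2.110
15,0.697,-0.545,0.829,0.595,0.303,0.224,0.120,-0.262,0.621,-2.797,2.511,-2.888
16,0.707,-0.540,0.833,0.420,0.195,0.128,0.116,-0.262,0.621,-10.584,0.361,-5.087
17,0.700,-0.537,0.834,-1.122,0.071,-0.025,0.118,-0.261,0.622,0.025,3.476,-2.156
18,0.681,-0.537,0.833,-0.752,-0.011,-0.095,0.122,-0.259,0.622,-0.379,3.415,-2.292
19,0.669,-0.537,0.831,-0.498,-0.037,-0.095,0.126,-0.257,0.622,-0.689,3.357,-2.397
20,0.661,-0.538,0.829,-0.319,-0.038,-0.069,0.128,-0.256,0.622,-0.928,3.309,-2.481
21,0.655,-0.539,0.828,-0.192,-0.030,-0.036,0.130,-0.256,0.623,-1.111,3.272,-2.547
22,0.653,-0.539,0.827,-0.098,-0.024,-0.013,0.130,-0.255,0.622,-1.252,3.243,-2.597
23,0.651,-0.540,0.827,-0.024,-0.025,-0.008,0.131,-0.255,0.622,-1.359,3.222,-2.633
24,0.651,-0.540,0.827,0.015,-0.016,0.009,0.131,-0.255,0.622,-1.431,3.207,-2.658
25,0.652,-0.540,0.827,0.040,-0.013,0.013,0.131,-0.255,0.622,-1.474,3.196,-2.671
26,0.653,-0.541,0.828,0.056,-0.011,0.012,0.131,-0.255,0.622,-1.505,3.189,-2.680
27,0.654,-0.541,0.828,0.067,-0.010,0.011,0.130,-0.256,0.622,-1.529,3.185,-2.687
28,0.655,-0.541,0.828,0.073,-0.009,0.011,0.130,-0.256,0.622,-1.546,3.182,-2.692
29,0.657,-0.541,0.828,0.076,-0.008,0.011,0.130,-0.256,0.622,-1.559,3.180,-2.696
30,0.658,-0.541,0.829,0.076,-0.007,0.011,0.129,-0.256,0.622,-1.568,3.180,-2.699
31,0.660,-0.541,0.829,0.075,-0.006,0.010,0.129,-0.257,0.622,-1.575,3.181,-2.701
32,0.661,-0.542,0.829,0.073,-0.005,0.010,0.128,-0.257,0.622,-1.579,3.182,-2.703
33,0.663,-0.542,0.829,0.070,-0.005,0.010,0.128,-0.257,0.621,-1.582,3.183,-2.704
34,0.664,-0.542,0.829,0.066,-0.004,0.010,0.128,-0.257,0.621,-1.584,3.184,-2.705
35,0.666,-0.542,0.830,0.062,-0.004,0.009,0.127,-0.257,0.621,-1.585,3.186,-2.706
36,0.667,-0.542,0.830,0.059,-0.003,0.009,0.127,-0.258,0.621,-1.586,3.188,-2.706
37,0.668,-0.542,0.830,0.055,-0.003,0.009,0.127,-0.258,0.621,-1.586,3.189,-2.707
38,0.669,-0.542,0.830,0.051,-0.002,0.008,0.127,-0.258,0.621,-1.586,3.191,-2.707
39,0.670,-0.542,0.830,0.047,-0.002,0.008,0.126,-0.258,0.621,-1.586,3.193,-2.707
40,0.671,-0.542,0.830,0.043,-0.002,0.008,0.126,-0.258,0.621,-1.585,3.194,-2.708
41,0.672,-0.542,0.831,0.040,-0.001,0.008,0.126,-0.258,0.621,-1.584,3.196,-2.708
42,0.672,-0.542,0.831,0.037,-0.001,0.007,0.126,-0.258,0.621,-1.584,3.197,-2.708
43,0.673,-0.542,0.831,0.034,-0.001,0.007,0.125,-0.258,0.621,-1.584,3.198,-2.708
44,0.674,-0.542,0.831,0.032,-0.001,0.007,0.125,-0.259,0.621,-1.583,3.199,-2.708
45,0.674,-0.542,0.831,0.030,-0.001,0.006,0.125,-0.259,0.621,-1.583,3.201,-2.709
46,0.675,-0.542,0.831,0.028,-0.001,0.006,0.125,-0.259,0.621,-1.583,3.202,-2.709
47,0.675,-0.542,0.832,0.026,-0.001,0.005,0.125,-0.259,0.621,-1.583,3.203,-2.709
48,0.676,-0.542,0.832,0.024,-0.001,0.005,0.125,-0.259,0.621,-1.583,3.203,-2.709
49,0.676,-0.542,0.832,0.023,-0.001,0.004,0.125,-0.259,0.621,-1.583,3.204,-2.710
50,0.677,-0.542,0.832,0.022,-0.002,0.003,0.124,-0.259,0.621,-1.584,3.205,-2.710
51,0.677,-0.542,0.832,0.021,-0.002,0.003,0.124,-0.259,0.621,-1.584,3.206,-2.710
52,0.678,-0.542,0.832,0.020,-0.002,0.002,0.124,-0.259,0.621,-1.585,3.206,-2.711
53,0.678,-0.542,0.832,0.020,-0.003,0.001,0.124,-0.259,0.621,-1.585,3.207,-2.711
54,0.678,-0.542,0.832,0.019,-0.003,0.001,0.124,-0.259,0.621,-1.586,3.208,-2.712
55,0.679,-0.542,0.832,0.019,-0.003,0.000,0.124,-0.259,0.621,-1.587,3.208,-2.712
56,0.679,-0.542,0.833,0.018,-0.003,0.000,0.124,-0.259,0.621,-1.587,3.209,-2.713
57,0.679,-0.542,0.833,0.018,-0.003,-0.000,0.124,-0.259,0.621,-1.588,3.209,-2.713
58,0.680,-0.542,0.833,0.017,-0.003,-0.001,0.124,-0.259,0.621,-1.589,3.210,-2.714
59,0.680,-0.542,0.833,0.017,-0.003,-0.001,0.124,-0.260,0.621,-5.291,11.904,-8.266
60,0.666,-0.524,0.842,-1.383,1.733,0.808,0.124,-0.256,0.623,-0.547,0.669,-1.093
61,0.644,-0.497,0.852,-0.819,1.020,0.227,0.125,-0.251,0.628,-0.807,1.159,-1.416
62,0.632,-0.482,0.853,-0.445,0.563,-0.055,0.125,-0.248,0.632,,,
# final ang (rad): 0.632 -0.482 0.853
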